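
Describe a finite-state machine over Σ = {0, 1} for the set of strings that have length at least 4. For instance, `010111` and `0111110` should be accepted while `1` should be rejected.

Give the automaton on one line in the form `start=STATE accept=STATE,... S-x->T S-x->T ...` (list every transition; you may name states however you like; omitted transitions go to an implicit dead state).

start=q0 accept=q4,q5 q0-0->q1 q0-1->q1 q1-0->q2 q1-1->q2 q2-0->q3 q2-1->q3 q3-0->q4 q3-1->q4 q4-0->q5 q4-1->q5 q5-0->q5 q5-1->q5

Count input length up to 5: every symbol moves from q0 toward q5, which means 'more than 4' and absorbs. Accept from {q4, q5}.
6 states suffice.
        0   1  
>  q0   q1  q1 
   q1   q2  q2 
   q2   q3  q3 
   q3   q4  q4 
 * q4   q5  q5 
 * q5   q5  q5 
(> = start, * = accepting)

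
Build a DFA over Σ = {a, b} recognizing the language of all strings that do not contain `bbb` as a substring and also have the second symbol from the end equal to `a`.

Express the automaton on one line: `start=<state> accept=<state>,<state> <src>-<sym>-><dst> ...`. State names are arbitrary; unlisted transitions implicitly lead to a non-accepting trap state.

start=q0 accept=q3,q4 q0-a->q1 q0-b->q2 q1-a->q3 q1-b->q4 q2-a->q5 q2-b->q6 q3-a->q3 q3-b->q4 q4-a->q5 q4-b->q6 q5-a->q3 q5-b->q4 q6-a->q5 q6-b->q7 q7-a->q8 q7-b->q7 q8-a->q9 q8-b->q10 q9-a->q9 q9-b->q10 q10-a->q8 q10-b->q7

Handle the two conditions separately and then intersect. The first has 4 states tracking partial matches of the forbidden pattern `bbb`; the second has 7 states tracking the last 2 symbols read. A product state is a pair (one from each), accepting exactly when both do.
          a    b  
>  q0     q1   q2 
   q1     q3   q4 
   q2     q5   q6 
 * q3     q3   q4 
 * q4     q5   q6 
   q5     q3   q4 
   q6     q5   q7 
   q7     q8   q7 
   q8     q9  q10 
   q9     q9  q10 
   q10    q8   q7 
(> = start, * = accepting)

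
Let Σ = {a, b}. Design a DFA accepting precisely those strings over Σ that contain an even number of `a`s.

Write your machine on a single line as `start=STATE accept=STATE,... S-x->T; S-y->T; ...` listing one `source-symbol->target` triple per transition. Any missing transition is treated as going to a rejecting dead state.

start=s0; accept=s0; s0-a->s1; s0-b->s0; s1-a->s0; s1-b->s1

Keep the running count of `a`s modulo 2: each `a` advances along the cycle s0 → s1 → s0 while other symbols loop. Accept at s0.
A 2-state machine:
        a   b  
>* s0   s1  s0 
   s1   s0  s1 
(> = start, * = accepting)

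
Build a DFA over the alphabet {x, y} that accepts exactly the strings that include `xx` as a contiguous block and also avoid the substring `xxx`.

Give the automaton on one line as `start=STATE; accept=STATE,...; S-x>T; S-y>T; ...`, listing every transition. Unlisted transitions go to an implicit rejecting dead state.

Handle the two conditions separately and then intersect. The first has 3 states tracking whether and how much of `xx` has been seen; the second has 4 states tracking partial matches of the forbidden pattern `xxx`. A product state is a pair (one from each), accepting exactly when both do.
        x   y  
>  S0   S1  S0 
   S1   S2  S0 
 * S2   S3  S4 
   S3   S3  S3 
 * S4   S5  S4 
 * S5   S2  S4 
(> = start, * = accepting)

start=S0; accept=S2,S4,S5; S0-x>S1; S0-y>S0; S1-x>S2; S1-y>S0; S2-x>S3; S2-y>S4; S3-x>S3; S3-y>S3; S4-x>S5; S4-y>S4; S5-x>S2; S5-y>S4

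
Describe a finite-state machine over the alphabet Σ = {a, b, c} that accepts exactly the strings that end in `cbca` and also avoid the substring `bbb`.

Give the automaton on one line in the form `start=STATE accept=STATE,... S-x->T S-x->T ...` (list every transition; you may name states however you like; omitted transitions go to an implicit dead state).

start=s0 accept=s8 s0-a->s0 s0-b->s1 s0-c->s2 s1-a->s0 s1-b->s3 s1-c->s2 s2-a->s0 s2-b->s4 s2-c->s2 s3-a->s0 s3-b->s5 s3-c->s2 s4-a->s0 s4-b->s3 s4-c->s6 s5-a->s5 s5-b->s5 s5-c->s7 s6-a->s8 s6-b->s4 s6-c->s2 s7-a->s5 s7-b->s9 s7-c->s7 s8-a->s0 s8-b->s1 s8-c->s2 s9-a->s5 s9-b->s5 s9-c->s10 s10-a->s11 s10-b->s9 s10-c->s7 s11-a->s5 s11-b->s5 s11-c->s7

Handle the two conditions separately and then intersect. The first has 5 states tracking how much of the suffix `cbca` has currently been matched; the second has 4 states tracking partial matches of the forbidden pattern `bbb`. A product state is a pair (one from each), accepting exactly when both do.
12 states suffice.
          a    b    c  
>  s0     s0   s1   s2 
   s1     s0   s3   s2 
   s2     s0   s4   s2 
   s3     s0   s5   s2 
   s4     s0   s3   s6 
   s5     s5   s5   s7 
   s6     s8   s4   s2 
   s7     s5   s9   s7 
 * s8     s0   s1   s2 
   s9     s5   s5  s10 
   s10   s11   s9   s7 
   s11    s5   s5   s7 
(> = start, * = accepting)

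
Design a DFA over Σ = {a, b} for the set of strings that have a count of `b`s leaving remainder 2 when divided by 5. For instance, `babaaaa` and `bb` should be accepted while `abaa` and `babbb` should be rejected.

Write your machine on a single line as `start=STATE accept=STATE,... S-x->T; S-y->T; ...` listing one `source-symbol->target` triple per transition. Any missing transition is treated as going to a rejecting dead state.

Keep the running count of `b`s modulo 5: each `b` advances along the cycle q0 → q1 → q2 → q3 → q4 → q0 while other symbols loop. Accept at q2.
5 states suffice.
        a   b  
>  q0   q0  q1 
   q1   q1  q2 
 * q2   q2  q3 
   q3   q3  q4 
   q4   q4  q0 
(> = start, * = accepting)

start=q0; accept=q2; q0-a->q0; q0-b->q1; q1-a->q1; q1-b->q2; q2-a->q2; q2-b->q3; q3-a->q3; q3-b->q4; q4-a->q4; q4-b->q0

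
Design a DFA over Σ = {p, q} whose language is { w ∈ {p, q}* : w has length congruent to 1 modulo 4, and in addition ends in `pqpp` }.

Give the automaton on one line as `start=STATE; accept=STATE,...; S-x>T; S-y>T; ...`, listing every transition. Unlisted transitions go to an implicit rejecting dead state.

start=A; accept=Q; A-p>B; A-q>C; B-p>D; B-q>E; C-p>D; C-q>F; D-p>G; D-q>H; E-p>I; E-q>J; F-p>G; F-q>J; G-p>K; G-q>L; H-p>M; H-q>A; I-p>N; I-q>L; J-p>K; J-q>A; K-p>B; K-q>O; L-p>P; L-q>C; M-p>Q; M-q>O; N-p>B; N-q>O; O-p>R; O-q>F; P-p>S; P-q>E; Q-p>D; Q-q>E; R-p>T; R-q>H; S-p>G; S-q>H; T-p>K; T-q>L

Build one automaton per condition and run them in lockstep. The first has 4 states tracking the input length modulo 4; the second has 5 states tracking how much of the suffix `pqpp` has currently been matched. A product state is a pair (one from each), accepting exactly when both do.
20 states suffice.
       p  q 
>  A   B  C 
   B   D  E 
   C   D  F 
   D   G  H 
   E   I  J 
   F   G  J 
   G   K  L 
   H   M  A 
   I   N  L 
   J   K  A 
   K   B  O 
   L   P  C 
   M   Q  O 
   N   B  O 
   O   R  F 
   P   S  E 
 * Q   D  E 
   R   T  H 
   S   G  H 
   T   K  L 
(> = start, * = accepting)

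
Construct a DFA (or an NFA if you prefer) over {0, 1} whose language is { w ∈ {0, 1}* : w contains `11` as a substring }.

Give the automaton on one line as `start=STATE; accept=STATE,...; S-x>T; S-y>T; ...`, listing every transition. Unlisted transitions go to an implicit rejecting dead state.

start=A; accept=C; A-0>A; A-1>B; B-0>A; B-1>C; C-0>C; C-1>C

Track how much of `11` has been matched so far: state A is no progress, C is the absorbing accept state reached once `11` has occurred. Intermediate states record partial matches; on a mismatch, fall back to the longest reusable overlap.
A 3-state machine:
       0  1 
>  A   A  B 
   B   A  C 
 * C   C  C 
(> = start, * = accepting)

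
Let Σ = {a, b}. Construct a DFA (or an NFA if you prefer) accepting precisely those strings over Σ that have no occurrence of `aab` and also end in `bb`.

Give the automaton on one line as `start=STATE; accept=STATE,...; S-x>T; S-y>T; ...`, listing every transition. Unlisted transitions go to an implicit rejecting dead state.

Handle the two conditions separately and then intersect. One (4 states) tracks partial matches of the forbidden pattern `aab`; the other (3 states) tracks how much of the suffix `bb` has currently been matched. Each combined state is a pair, one component from each; accept when both components accept. Equivalent product states are then merged.
A 5-state machine:
        a   b  
>  q0   q1  q2 
   q1   q3  q2 
   q2   q1  q4 
   q3   q3  q3 
 * q4   q1  q4 
(> = start, * = accepting)

start=q0; accept=q4; q0-a>q1; q0-b>q2; q1-a>q3; q1-b>q2; q2-a>q1; q2-b>q4; q3-a>q3; q3-b>q3; q4-a>q1; q4-b>q4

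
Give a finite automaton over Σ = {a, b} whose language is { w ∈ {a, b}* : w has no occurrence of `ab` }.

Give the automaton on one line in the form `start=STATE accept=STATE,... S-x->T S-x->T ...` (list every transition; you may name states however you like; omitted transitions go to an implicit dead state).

start=q0 accept=q0,q1 q0-a->q1 q0-b->q0 q1-a->q1 q1-b->q2 q2-a->q2 q2-b->q2

Track partial matches of the forbidden pattern `ab`. State q2 is a dead state reached once `ab` has occurred; every other state accepts. q0 means no part of `ab` is currently matched.
3 states suffice.
        a   b  
>* q0   q1  q0 
 * q1   q1  q2 
   q2   q2  q2 
(> = start, * = accepting)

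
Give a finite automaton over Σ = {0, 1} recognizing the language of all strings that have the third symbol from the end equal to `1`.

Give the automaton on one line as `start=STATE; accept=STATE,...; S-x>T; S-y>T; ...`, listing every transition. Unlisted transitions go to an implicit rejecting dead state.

A DFA must remember the last 3 symbols (since which symbol is third-to-last isn't known until the input ends). Use one state per possible window of the last ≤3 symbols; accept from those whose window starts with `1`.
          0    1  
>  q0     q1   q2 
   q1     q3   q4 
   q2     q5   q6 
   q3     q7   q8 
   q4     q9  q10 
   q5    q11  q12 
   q6    q13  q14 
   q7     q7   q8 
   q8     q9  q10 
   q9    q11  q12 
   q10   q13  q14 
 * q11    q7   q8 
 * q12    q9  q10 
 * q13   q11  q12 
 * q14   q13  q14 
(> = start, * = accepting)

start=q0; accept=q11,q12,q13,q14; q0-0>q1; q0-1>q2; q1-0>q3; q1-1>q4; q2-0>q5; q2-1>q6; q3-0>q7; q3-1>q8; q4-0>q9; q4-1>q10; q5-0>q11; q5-1>q12; q6-0>q13; q6-1>q14; q7-0>q7; q7-1>q8; q8-0>q9; q8-1>q10; q9-0>q11; q9-1>q12; q10-0>q13; q10-1>q14; q11-0>q7; q11-1>q8; q12-0>q9; q12-1>q10; q13-0>q11; q13-1>q12; q14-0>q13; q14-1>q14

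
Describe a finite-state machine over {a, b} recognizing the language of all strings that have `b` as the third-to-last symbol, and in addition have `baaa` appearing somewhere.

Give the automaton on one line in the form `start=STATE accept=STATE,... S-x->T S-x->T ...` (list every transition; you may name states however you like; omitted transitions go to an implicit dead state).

start=s0 accept=s8,s9,s10,s11 s0-a->s0 s0-b->s1 s1-a->s2 s1-b->s1 s2-a->s3 s2-b->s1 s3-a->s4 s3-b->s1 s4-a->s4 s4-b->s5 s5-a->s6 s5-b->s7 s6-a->s8 s6-b->s9 s7-a->s10 s7-b->s11 s8-a->s4 s8-b->s5 s9-a->s6 s9-b->s7 s10-a->s8 s10-b->s9 s11-a->s10 s11-b->s11

Run two small machines in parallel and take their product. One (15 states) tracks the last 3 symbols read; the other (5 states) tracks whether and how much of `baaa` has been seen. Each combined state is a pair, one component from each; accept when both components accept. After merging equivalent states the machine shrinks.
With 12 states:
          a    b  
>  s0     s0   s1 
   s1     s2   s1 
   s2     s3   s1 
   s3     s4   s1 
   s4     s4   s5 
   s5     s6   s7 
   s6     s8   s9 
   s7    s10  s11 
 * s8     s4   s5 
 * s9     s6   s7 
 * s10    s8   s9 
 * s11   s10  s11 
(> = start, * = accepting)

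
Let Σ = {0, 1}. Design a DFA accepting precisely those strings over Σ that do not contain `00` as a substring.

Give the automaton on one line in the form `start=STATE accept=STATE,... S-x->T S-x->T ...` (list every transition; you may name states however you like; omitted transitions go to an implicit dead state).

start=s0 accept=s0,s1 s0-0->s1 s0-1->s0 s1-0->s2 s1-1->s0 s2-0->s2 s2-1->s2

This is the complement of 'contains `00`'. Use the same substring-matching states — s0 through s2 holding how much of `00` has just been matched — but flip the accepting set: everything except the trap s2 accepts.
3 states suffice.
        0   1  
>* s0   s1  s0 
 * s1   s2  s0 
   s2   s2  s2 
(> = start, * = accepting)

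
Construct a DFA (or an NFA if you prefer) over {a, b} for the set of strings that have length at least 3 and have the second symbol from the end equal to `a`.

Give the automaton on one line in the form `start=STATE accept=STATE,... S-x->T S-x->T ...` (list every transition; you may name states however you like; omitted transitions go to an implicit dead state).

start=s0 accept=s3,s4 s0-a->s1 s0-b->s1 s1-a->s2 s1-b->s1 s2-a->s3 s2-b->s4 s3-a->s3 s3-b->s4 s4-a->s2 s4-b->s1

Build one automaton per condition and run them in lockstep. The first has 5 states tracking the input length, saturating at 4; the second has 7 states tracking the last 2 symbols read. A product state is a pair (one from each), accepting exactly when both do. Equivalent product states are then merged.
5 states suffice.
        a   b  
>  s0   s1  s1 
   s1   s2  s1 
   s2   s3  s4 
 * s3   s3  s4 
 * s4   s2  s1 
(> = start, * = accepting)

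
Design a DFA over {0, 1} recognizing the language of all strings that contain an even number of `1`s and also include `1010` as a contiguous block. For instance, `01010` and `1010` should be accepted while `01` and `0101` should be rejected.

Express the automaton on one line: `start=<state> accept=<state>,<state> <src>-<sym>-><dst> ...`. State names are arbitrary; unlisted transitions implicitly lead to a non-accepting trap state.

Handle the two conditions separately and then intersect. One (2 states) tracks the count of `1`s modulo 2; the other (5 states) tracks whether and how much of `1010` has been seen. Each combined state is a pair, one component from each; accept when both components accept.
A 10-state machine:
        0   1  
>  s0   s0  s1 
   s1   s2  s3 
   s2   s4  s5 
   s3   s6  s1 
   s4   s4  s3 
   s5   s7  s1 
   s6   s0  s8 
 * s7   s7  s9 
   s8   s9  s3 
   s9   s9  s7 
(> = start, * = accepting)

start=s0 accept=s7 s0-0->s0 s0-1->s1 s1-0->s2 s1-1->s3 s2-0->s4 s2-1->s5 s3-0->s6 s3-1->s1 s4-0->s4 s4-1->s3 s5-0->s7 s5-1->s1 s6-0->s0 s6-1->s8 s7-0->s7 s7-1->s9 s8-0->s9 s8-1->s3 s9-0->s9 s9-1->s7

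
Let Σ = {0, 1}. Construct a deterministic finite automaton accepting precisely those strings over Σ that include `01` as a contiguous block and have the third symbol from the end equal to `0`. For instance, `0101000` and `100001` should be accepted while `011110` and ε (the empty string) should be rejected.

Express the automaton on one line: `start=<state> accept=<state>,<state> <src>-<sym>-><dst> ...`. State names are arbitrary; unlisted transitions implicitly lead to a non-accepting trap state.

Handle the two conditions separately and then intersect. The first has 3 states tracking whether and how much of `01` has been seen; the second has 15 states tracking the last 3 symbols read. A product state is a pair (one from each), accepting exactly when both do. After merging equivalent states the machine shrinks.
An 11-state machine:
          0    1  
>  q0     q1   q0 
   q1     q2   q3 
   q2     q2   q4 
   q3     q5   q6 
 * q4     q5   q6 
 * q5     q7   q3 
 * q6     q8   q9 
   q7    q10   q4 
   q8     q7   q3 
   q9     q8   q9 
 * q10   q10   q4 
(> = start, * = accepting)

start=q0 accept=q4,q5,q6,q10 q0-0->q1 q0-1->q0 q1-0->q2 q1-1->q3 q2-0->q2 q2-1->q4 q3-0->q5 q3-1->q6 q4-0->q5 q4-1->q6 q5-0->q7 q5-1->q3 q6-0->q8 q6-1->q9 q7-0->q10 q7-1->q4 q8-0->q7 q8-1->q3 q9-0->q8 q9-1->q9 q10-0->q10 q10-1->q4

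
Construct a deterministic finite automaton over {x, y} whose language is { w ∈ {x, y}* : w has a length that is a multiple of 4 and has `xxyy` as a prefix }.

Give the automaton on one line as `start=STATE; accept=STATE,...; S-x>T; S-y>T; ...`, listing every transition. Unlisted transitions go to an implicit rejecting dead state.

Run two small machines in parallel and take their product. One (4 states) tracks the input length modulo 4; the other (6 states) tracks whether the input so far still matches the prefix `xxyy`. Each combined state is a pair, one component from each; accept when both components accept. After merging equivalent states the machine shrinks.
9 states suffice.
       x  y 
>  A   B  C 
   B   D  C 
   C   C  C 
   D   C  E 
   E   C  F 
 * F   G  G 
   G   H  H 
   H   I  I 
   I   F  F 
(> = start, * = accepting)

start=A; accept=F; A-x>B; A-y>C; B-x>D; B-y>C; C-x>C; C-y>C; D-x>C; D-y>E; E-x>C; E-y>F; F-x>G; F-y>G; G-x>H; G-y>H; H-x>I; H-y>I; I-x>F; I-y>F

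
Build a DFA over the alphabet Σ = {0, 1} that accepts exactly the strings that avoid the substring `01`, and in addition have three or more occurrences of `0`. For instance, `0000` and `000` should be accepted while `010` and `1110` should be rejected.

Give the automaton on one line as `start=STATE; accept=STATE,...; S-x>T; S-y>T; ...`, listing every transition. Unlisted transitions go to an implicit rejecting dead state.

Run two small machines in parallel and take their product. The first has 3 states tracking partial matches of the forbidden pattern `01`; the second has 5 states tracking the count of `0`s, saturating at 4. A product state is a pair (one from each), accepting exactly when both do. After merging equivalent states the machine shrinks.
With 5 states:
        0   1  
>  q0   q1  q0 
   q1   q2  q3 
   q2   q4  q3 
   q3   q3  q3 
 * q4   q4  q3 
(> = start, * = accepting)

start=q0; accept=q4; q0-0>q1; q0-1>q0; q1-0>q2; q1-1>q3; q2-0>q4; q2-1>q3; q3-0>q3; q3-1>q3; q4-0>q4; q4-1>q3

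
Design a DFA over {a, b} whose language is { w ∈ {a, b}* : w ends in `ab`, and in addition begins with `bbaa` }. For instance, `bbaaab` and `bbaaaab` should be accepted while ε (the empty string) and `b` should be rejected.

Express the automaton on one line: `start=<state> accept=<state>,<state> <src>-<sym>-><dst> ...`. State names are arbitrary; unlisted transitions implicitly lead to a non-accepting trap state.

start=S0 accept=S8 S0-a->S1 S0-b->S2 S1-a->S1 S1-b->S3 S2-a->S1 S2-b->S4 S3-a->S1 S3-b->S5 S4-a->S6 S4-b->S5 S5-a->S1 S5-b->S5 S6-a->S7 S6-b->S3 S7-a->S7 S7-b->S8 S8-a->S7 S8-b->S9 S9-a->S7 S9-b->S9

Run two small machines in parallel and take their product. One (3 states) tracks how much of the suffix `ab` has currently been matched; the other (6 states) tracks whether the input so far still matches the prefix `bbaa`. Each combined state is a pair, one component from each; accept when both components accept.
With 10 states:
        a   b  
>  S0   S1  S2 
   S1   S1  S3 
   S2   S1  S4 
   S3   S1  S5 
   S4   S6  S5 
   S5   S1  S5 
   S6   S7  S3 
   S7   S7  S8 
 * S8   S7  S9 
   S9   S7  S9 
(> = start, * = accepting)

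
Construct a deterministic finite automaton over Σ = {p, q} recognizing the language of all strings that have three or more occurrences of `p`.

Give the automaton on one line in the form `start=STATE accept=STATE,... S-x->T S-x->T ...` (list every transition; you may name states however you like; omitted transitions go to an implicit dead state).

Only the number of `p`s matters, and only up to 4. Make a chain A → B → C → D → E advanced by each `p` (with E absorbing); every other symbol self-loops. The accepting set is {D, E}.
With 5 states:
       p  q 
>  A   B  A 
   B   C  B 
   C   D  C 
 * D   E  D 
 * E   E  E 
(> = start, * = accepting)

start=A accept=D,E A-p->B A-q->A B-p->C B-q->B C-p->D C-q->C D-p->E D-q->D E-p->E E-q->E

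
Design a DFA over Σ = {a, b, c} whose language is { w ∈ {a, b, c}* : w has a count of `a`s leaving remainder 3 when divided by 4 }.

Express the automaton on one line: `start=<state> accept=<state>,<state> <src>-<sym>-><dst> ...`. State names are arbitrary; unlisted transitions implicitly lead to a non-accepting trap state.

start=s0 accept=s3 s0-a->s1 s0-b->s0 s0-c->s0 s1-a->s2 s1-b->s1 s1-c->s1 s2-a->s3 s2-b->s2 s2-c->s2 s3-a->s0 s3-b->s3 s3-c->s3

The only thing that matters is how many `a`s have appeared, reduced mod 4. Use one state per residue: s0 for 0, …, s3 for 3. Reading `a` moves to the next residue; anything else stays put. s3 is accepting.
4 states suffice.
        a   b   c  
>  s0   s1  s0  s0 
   s1   s2  s1  s1 
   s2   s3  s2  s2 
 * s3   s0  s3  s3 
(> = start, * = accepting)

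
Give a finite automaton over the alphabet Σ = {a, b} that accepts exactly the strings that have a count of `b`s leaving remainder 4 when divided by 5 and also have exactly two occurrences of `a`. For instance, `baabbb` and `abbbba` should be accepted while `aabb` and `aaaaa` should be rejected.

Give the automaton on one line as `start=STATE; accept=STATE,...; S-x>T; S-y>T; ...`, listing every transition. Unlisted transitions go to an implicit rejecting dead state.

start=q0; accept=q18; q0-a>q1; q0-b>q2; q1-a>q3; q1-b>q4; q2-a>q4; q2-b>q5; q3-a>q6; q3-b>q7; q4-a>q7; q4-b>q8; q5-a>q8; q5-b>q9; q6-a>q6; q6-b>q10; q7-a>q10; q7-b>q11; q8-a>q11; q8-b>q12; q9-a>q12; q9-b>q13; q10-a>q10; q10-b>q14; q11-a>q14; q11-b>q15; q12-a>q15; q12-b>q16; q13-a>q16; q13-b>q0; q14-a>q14; q14-b>q17; q15-a>q17; q15-b>q18; q16-a>q18; q16-b>q1; q17-a>q17; q17-b>q19; q18-a>q19; q18-b>q3; q19-a>q19; q19-b>q6

Run two small machines in parallel and take their product. One (5 states) tracks the count of `b`s modulo 5; the other (4 states) tracks the count of `a`s, saturating at 3. Each combined state is a pair, one component from each; accept when both components accept.
20 states suffice.
          a    b  
>  q0     q1   q2 
   q1     q3   q4 
   q2     q4   q5 
   q3     q6   q7 
   q4     q7   q8 
   q5     q8   q9 
   q6     q6  q10 
   q7    q10  q11 
   q8    q11  q12 
   q9    q12  q13 
   q10   q10  q14 
   q11   q14  q15 
   q12   q15  q16 
   q13   q16   q0 
   q14   q14  q17 
   q15   q17  q18 
   q16   q18   q1 
   q17   q17  q19 
 * q18   q19   q3 
   q19   q19   q6 
(> = start, * = accepting)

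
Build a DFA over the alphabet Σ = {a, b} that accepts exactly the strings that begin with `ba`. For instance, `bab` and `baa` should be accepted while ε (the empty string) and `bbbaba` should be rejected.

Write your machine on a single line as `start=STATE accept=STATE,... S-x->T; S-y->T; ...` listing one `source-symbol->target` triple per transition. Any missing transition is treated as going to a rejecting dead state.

start=s0; accept=s2; s0-a->s3; s0-b->s1; s1-a->s2; s1-b->s3; s2-a->s2; s2-b->s2; s3-a->s3; s3-b->s3

Walk along `ba` while the input agrees: from s0 take `b` to s1, and so on. Any deviation drops to the rejecting sink s3. Once s2 is reached the prefix is confirmed and every continuation is accepted.
4 states suffice.
        a   b  
>  s0   s3  s1 
   s1   s2  s3 
 * s2   s2  s2 
   s3   s3  s3 
(> = start, * = accepting)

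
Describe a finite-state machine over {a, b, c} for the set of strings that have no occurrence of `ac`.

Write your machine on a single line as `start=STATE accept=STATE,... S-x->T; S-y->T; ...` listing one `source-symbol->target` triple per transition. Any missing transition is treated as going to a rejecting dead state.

start=S0; accept=S0,S1; S0-a->S1; S0-b->S0; S0-c->S0; S1-a->S1; S1-b->S0; S1-c->S2; S2-a->S2; S2-b->S2; S2-c->S2

This is the complement of 'contains `ac`'. Use the same substring-matching states — S0 through S2 holding how much of `ac` has just been matched — but flip the accepting set: everything except the trap S2 accepts.
        a   b   c  
>* S0   S1  S0  S0 
 * S1   S1  S0  S2 
   S2   S2  S2  S2 
(> = start, * = accepting)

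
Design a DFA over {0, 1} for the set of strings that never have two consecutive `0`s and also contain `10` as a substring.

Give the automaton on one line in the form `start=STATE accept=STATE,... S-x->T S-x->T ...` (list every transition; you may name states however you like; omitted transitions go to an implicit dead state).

Handle the two conditions separately and then intersect. One (3 states) tracks partial matches of the forbidden pattern `00`; the other (3 states) tracks whether and how much of `10` has been seen. Each combined state is a pair, one component from each; accept when both components accept.
With 8 states:
        0   1  
>  s0   s1  s2 
   s1   s3  s2 
   s2   s4  s2 
   s3   s3  s5 
 * s4   s6  s7 
   s5   s6  s5 
   s6   s6  s6 
 * s7   s4  s7 
(> = start, * = accepting)

start=s0 accept=s4,s7 s0-0->s1 s0-1->s2 s1-0->s3 s1-1->s2 s2-0->s4 s2-1->s2 s3-0->s3 s3-1->s5 s4-0->s6 s4-1->s7 s5-0->s6 s5-1->s5 s6-0->s6 s6-1->s6 s7-0->s4 s7-1->s7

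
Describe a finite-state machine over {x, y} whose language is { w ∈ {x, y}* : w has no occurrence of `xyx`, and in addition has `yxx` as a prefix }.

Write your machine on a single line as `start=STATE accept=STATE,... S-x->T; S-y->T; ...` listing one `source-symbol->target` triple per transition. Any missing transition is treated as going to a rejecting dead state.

Build one automaton per condition and run them in lockstep. The first has 4 states tracking partial matches of the forbidden pattern `xyx`; the second has 5 states tracking whether the input so far still matches the prefix `yxx`. A product state is a pair (one from each), accepting exactly when both do. Minimizing collapses redundant product states.
With 7 states:
        x   y  
>  q0   q1  q2 
   q1   q1  q1 
   q2   q3  q1 
   q3   q4  q1 
 * q4   q4  q5 
 * q5   q1  q6 
 * q6   q4  q6 
(> = start, * = accepting)

start=q0; accept=q4,q5,q6; q0-x->q1; q0-y->q2; q1-x->q1; q1-y->q1; q2-x->q3; q2-y->q1; q3-x->q4; q3-y->q1; q4-x->q4; q4-y->q5; q5-x->q1; q5-y->q6; q6-x->q4; q6-y->q6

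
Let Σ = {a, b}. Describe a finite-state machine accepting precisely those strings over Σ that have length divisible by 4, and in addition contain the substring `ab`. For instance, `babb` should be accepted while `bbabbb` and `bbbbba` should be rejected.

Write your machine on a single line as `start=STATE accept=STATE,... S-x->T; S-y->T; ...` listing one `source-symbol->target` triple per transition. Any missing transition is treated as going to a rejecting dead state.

Run two small machines in parallel and take their product. One (4 states) tracks the input length modulo 4; the other (3 states) tracks whether and how much of `ab` has been seen. Each combined state is a pair, one component from each; accept when both components accept.
12 states suffice.
          a    b  
>  s0     s1   s2 
   s1     s3   s4 
   s2     s3   s5 
   s3     s6   s7 
   s4     s7   s7 
   s5     s6   s8 
   s6     s9  s10 
   s7    s10  s10 
   s8     s9   s0 
   s9     s1  s11 
 * s10   s11  s11 
   s11    s4   s4 
(> = start, * = accepting)

start=s0; accept=s10; s0-a->s1; s0-b->s2; s1-a->s3; s1-b->s4; s2-a->s3; s2-b->s5; s3-a->s6; s3-b->s7; s4-a->s7; s4-b->s7; s5-a->s6; s5-b->s8; s6-a->s9; s6-b->s10; s7-a->s10; s7-b->s10; s8-a->s9; s8-b->s0; s9-a->s1; s9-b->s11; s10-a->s11; s10-b->s11; s11-a->s4; s11-b->s4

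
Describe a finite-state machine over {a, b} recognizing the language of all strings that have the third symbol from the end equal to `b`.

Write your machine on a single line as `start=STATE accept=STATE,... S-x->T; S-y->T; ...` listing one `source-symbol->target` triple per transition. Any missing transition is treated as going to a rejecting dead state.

A DFA must remember the last 3 symbols (since which symbol is third-to-last isn't known until the input ends). Use one state per possible window of the last ≤3 symbols; accept from those whose window starts with `b`.
15 states suffice.
          a    b  
>  q0     q1   q2 
   q1     q3   q4 
   q2     q5   q6 
   q3     q7   q8 
   q4     q9  q10 
   q5    q11  q12 
   q6    q13  q14 
   q7     q7   q8 
   q8     q9  q10 
   q9    q11  q12 
   q10   q13  q14 
 * q11    q7   q8 
 * q12    q9  q10 
 * q13   q11  q12 
 * q14   q13  q14 
(> = start, * = accepting)

start=q0; accept=q11,q12,q13,q14; q0-a->q1; q0-b->q2; q1-a->q3; q1-b->q4; q2-a->q5; q2-b->q6; q3-a->q7; q3-b->q8; q4-a->q9; q4-b->q10; q5-a->q11; q5-b->q12; q6-a->q13; q6-b->q14; q7-a->q7; q7-b->q8; q8-a->q9; q8-b->q10; q9-a->q11; q9-b->q12; q10-a->q13; q10-b->q14; q11-a->q7; q11-b->q8; q12-a->q9; q12-b->q10; q13-a->q11; q13-b->q12; q14-a->q13; q14-b->q14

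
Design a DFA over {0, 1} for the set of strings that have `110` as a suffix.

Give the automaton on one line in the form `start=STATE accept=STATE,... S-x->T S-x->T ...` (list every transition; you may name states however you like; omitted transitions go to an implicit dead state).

Remember how much of `110` the current input suffix matches. State q0 means no match yet; q1 means the last symbol is `1`; q2 means the last 2 symbols are `11`; q3 means the last 3 symbols are `110`. Only q3 accepts. On a mismatch, fall back to the longest proper suffix that is still a prefix of `110`.
With 4 states:
        0   1  
>  q0   q0  q1 
   q1   q0  q2 
   q2   q3  q2 
 * q3   q0  q1 
(> = start, * = accepting)

start=q0 accept=q3 q0-0->q0 q0-1->q1 q1-0->q0 q1-1->q2 q2-0->q3 q2-1->q2 q3-0->q0 q3-1->q1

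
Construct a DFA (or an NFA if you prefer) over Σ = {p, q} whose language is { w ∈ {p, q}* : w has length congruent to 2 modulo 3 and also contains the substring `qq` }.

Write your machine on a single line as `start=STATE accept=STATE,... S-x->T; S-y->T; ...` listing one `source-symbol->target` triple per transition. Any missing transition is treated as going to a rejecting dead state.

Run two small machines in parallel and take their product. The first has 3 states tracking the input length modulo 3; the second has 3 states tracking whether and how much of `qq` has been seen. A product state is a pair (one from each), accepting exactly when both do.
9 states suffice.
        p   q  
>  s0   s1  s2 
   s1   s3  s4 
   s2   s3  s5 
   s3   s0  s6 
   s4   s0  s7 
 * s5   s7  s7 
   s6   s1  s8 
   s7   s8  s8 
   s8   s5  s5 
(> = start, * = accepting)

start=s0; accept=s5; s0-p->s1; s0-q->s2; s1-p->s3; s1-q->s4; s2-p->s3; s2-q->s5; s3-p->s0; s3-q->s6; s4-p->s0; s4-q->s7; s5-p->s7; s5-q->s7; s6-p->s1; s6-q->s8; s7-p->s8; s7-q->s8; s8-p->s5; s8-q->s5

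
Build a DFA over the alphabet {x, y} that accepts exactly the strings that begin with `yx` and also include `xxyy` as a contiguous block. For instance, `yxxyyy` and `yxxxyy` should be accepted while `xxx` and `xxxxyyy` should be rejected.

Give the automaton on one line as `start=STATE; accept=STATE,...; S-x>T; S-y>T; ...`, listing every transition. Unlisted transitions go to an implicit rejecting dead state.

Build one automaton per condition and run them in lockstep. One (4 states) tracks whether the input so far still matches the prefix `yx`; the other (5 states) tracks whether and how much of `xxyy` has been seen. Each combined state is a pair, one component from each; accept when both components accept.
A 12-state machine:
          x    y  
>  s0     s1   s2 
   s1     s3   s4 
   s2     s5   s4 
   s3     s3   s6 
   s4     s1   s4 
   s5     s7   s8 
   s6     s1   s9 
   s7     s7  s10 
   s8     s5   s8 
   s9     s9   s9 
   s10    s5  s11 
 * s11   s11  s11 
(> = start, * = accepting)

start=s0; accept=s11; s0-x>s1; s0-y>s2; s1-x>s3; s1-y>s4; s2-x>s5; s2-y>s4; s3-x>s3; s3-y>s6; s4-x>s1; s4-y>s4; s5-x>s7; s5-y>s8; s6-x>s1; s6-y>s9; s7-x>s7; s7-y>s10; s8-x>s5; s8-y>s8; s9-x>s9; s9-y>s9; s10-x>s5; s10-y>s11; s11-x>s11; s11-y>s11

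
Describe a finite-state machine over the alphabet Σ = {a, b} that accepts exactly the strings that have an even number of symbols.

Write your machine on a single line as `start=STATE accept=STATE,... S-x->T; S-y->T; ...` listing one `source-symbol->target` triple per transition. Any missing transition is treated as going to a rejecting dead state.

Count input length modulo 2: every symbol advances one step around the cycle s0 → s1 → s0. Accept at s0.
        a   b  
>* s0   s1  s1 
   s1   s0  s0 
(> = start, * = accepting)

start=s0; accept=s0; s0-a->s1; s0-b->s1; s1-a->s0; s1-b->s0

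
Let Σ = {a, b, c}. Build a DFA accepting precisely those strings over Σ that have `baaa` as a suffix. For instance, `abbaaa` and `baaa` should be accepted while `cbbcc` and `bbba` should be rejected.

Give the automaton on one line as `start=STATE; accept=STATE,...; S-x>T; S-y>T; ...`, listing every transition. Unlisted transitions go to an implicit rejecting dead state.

Remember how much of `baaa` the current input suffix matches. State s0 means no match yet; s1 means the last symbol is `b`; s2 means the last 2 symbols are `ba`; s3 means the last 3 symbols are `baa`; s4 means the last 4 symbols are `baaa`. Only s4 accepts. On a mismatch, fall back to the longest proper suffix that is still a prefix of `baaa`.
5 states suffice.
        a   b   c  
>  s0   s0  s1  s0 
   s1   s2  s1  s0 
   s2   s3  s1  s0 
   s3   s4  s1  s0 
 * s4   s0  s1  s0 
(> = start, * = accepting)

start=s0; accept=s4; s0-a>s0; s0-b>s1; s0-c>s0; s1-a>s2; s1-b>s1; s1-c>s0; s2-a>s3; s2-b>s1; s2-c>s0; s3-a>s4; s3-b>s1; s3-c>s0; s4-a>s0; s4-b>s1; s4-c>s0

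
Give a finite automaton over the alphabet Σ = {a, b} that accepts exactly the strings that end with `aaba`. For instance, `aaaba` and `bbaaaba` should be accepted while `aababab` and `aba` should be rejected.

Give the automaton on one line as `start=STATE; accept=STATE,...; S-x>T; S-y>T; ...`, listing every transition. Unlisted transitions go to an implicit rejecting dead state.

Let each state record the length of the longest suffix of the input read so far that is also a prefix of `aaba`. q1 means the last symbol is `a`; q2 means the last 2 symbols are `aa`; q3 means the last 3 symbols are `aab`; q4 means the last 4 symbols are `aaba`. Accept only at q4, where the string currently ends in `aaba`.
        a   b  
>  q0   q1  q0 
   q1   q2  q0 
   q2   q2  q3 
   q3   q4  q0 
 * q4   q2  q0 
(> = start, * = accepting)

start=q0; accept=q4; q0-a>q1; q0-b>q0; q1-a>q2; q1-b>q0; q2-a>q2; q2-b>q3; q3-a>q4; q3-b>q0; q4-a>q2; q4-b>q0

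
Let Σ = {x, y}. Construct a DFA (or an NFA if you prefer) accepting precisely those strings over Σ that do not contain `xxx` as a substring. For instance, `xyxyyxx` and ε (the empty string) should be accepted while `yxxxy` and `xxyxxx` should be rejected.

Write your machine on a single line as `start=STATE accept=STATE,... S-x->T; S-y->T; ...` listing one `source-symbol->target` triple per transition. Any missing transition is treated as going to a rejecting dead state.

start=q0; accept=q0,q1,q2; q0-x->q1; q0-y->q0; q1-x->q2; q1-y->q0; q2-x->q3; q2-y->q0; q3-x->q3; q3-y->q3

Track partial matches of the forbidden pattern `xxx`. State q3 is a dead state reached once `xxx` has occurred; every other state accepts. q0 means no part of `xxx` is currently matched.
A 4-state machine:
        x   y  
>* q0   q1  q0 
 * q1   q2  q0 
 * q2   q3  q0 
   q3   q3  q3 
(> = start, * = accepting)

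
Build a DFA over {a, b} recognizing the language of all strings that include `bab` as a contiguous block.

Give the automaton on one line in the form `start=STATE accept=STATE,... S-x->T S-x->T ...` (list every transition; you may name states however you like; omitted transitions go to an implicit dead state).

States s0..s2 record the length of the longest prefix of `bab` that matches the current input suffix. Reaching s3 means `bab` has been seen, and we stay there forever. Accept from s3.
With 4 states:
        a   b  
>  s0   s0  s1 
   s1   s2  s1 
   s2   s0  s3 
 * s3   s3  s3 
(> = start, * = accepting)

start=s0 accept=s3 s0-a->s0 s0-b->s1 s1-a->s2 s1-b->s1 s2-a->s0 s2-b->s3 s3-a->s3 s3-b->s3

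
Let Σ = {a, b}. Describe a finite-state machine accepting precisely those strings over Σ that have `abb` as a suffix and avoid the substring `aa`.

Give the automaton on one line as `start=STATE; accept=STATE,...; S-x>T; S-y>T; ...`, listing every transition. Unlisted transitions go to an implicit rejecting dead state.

Run two small machines in parallel and take their product. The first has 4 states tracking how much of the suffix `abb` has currently been matched; the second has 3 states tracking partial matches of the forbidden pattern `aa`. A product state is a pair (one from each), accepting exactly when both do. Minimizing collapses redundant product states.
A 5-state machine:
        a   b  
>  s0   s1  s0 
   s1   s2  s3 
   s2   s2  s2 
   s3   s1  s4 
 * s4   s1  s0 
(> = start, * = accepting)

start=s0; accept=s4; s0-a>s1; s0-b>s0; s1-a>s2; s1-b>s3; s2-a>s2; s2-b>s2; s3-a>s1; s3-b>s4; s4-a>s1; s4-b>s0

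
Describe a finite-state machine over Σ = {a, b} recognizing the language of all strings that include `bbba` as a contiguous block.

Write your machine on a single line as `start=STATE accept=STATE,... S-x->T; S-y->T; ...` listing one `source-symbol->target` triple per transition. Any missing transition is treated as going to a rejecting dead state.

start=S0; accept=S4; S0-a->S0; S0-b->S1; S1-a->S0; S1-b->S2; S2-a->S0; S2-b->S3; S3-a->S4; S3-b->S3; S4-a->S4; S4-b->S4

Track how much of `bbba` has been matched so far: state S0 is no progress, S4 is the absorbing accept state reached once `bbba` has occurred. Intermediate states record partial matches; on a mismatch, fall back to the longest reusable overlap.
With 5 states:
        a   b  
>  S0   S0  S1 
   S1   S0  S2 
   S2   S0  S3 
   S3   S4  S3 
 * S4   S4  S4 
(> = start, * = accepting)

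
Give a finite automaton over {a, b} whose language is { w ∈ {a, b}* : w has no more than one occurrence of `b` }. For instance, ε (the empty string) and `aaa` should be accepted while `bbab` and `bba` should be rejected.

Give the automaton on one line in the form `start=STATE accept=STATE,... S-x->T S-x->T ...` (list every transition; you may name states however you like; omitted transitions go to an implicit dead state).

start=q0 accept=q0,q1 q0-a->q0 q0-b->q1 q1-a->q1 q1-b->q2 q2-a->q2 q2-b->q2

Only the number of `b`s matters, and only up to 2. Make a chain q0 → q1 → q2 advanced by each `b` (with q2 absorbing); every other symbol self-loops. The accepting set is {q0, q1}.
3 states suffice.
        a   b  
>* q0   q0  q1 
 * q1   q1  q2 
   q2   q2  q2 
(> = start, * = accepting)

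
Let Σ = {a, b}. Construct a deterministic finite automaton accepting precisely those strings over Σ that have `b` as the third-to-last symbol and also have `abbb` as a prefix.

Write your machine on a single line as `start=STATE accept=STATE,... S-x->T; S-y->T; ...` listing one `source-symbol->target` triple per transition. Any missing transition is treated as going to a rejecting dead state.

Handle the two conditions separately and then intersect. One (15 states) tracks the last 3 symbols read; the other (6 states) tracks whether the input so far still matches the prefix `abbb`. Each combined state is a pair, one component from each; accept when both components accept.
24 states suffice.
          a    b  
>  S0     S1   S2 
   S1     S3   S4 
   S2     S5   S6 
   S3     S7   S8 
   S4     S9  S10 
   S5    S11  S12 
   S6    S13  S14 
   S7     S7   S8 
   S8     S9  S15 
   S9    S11  S12 
   S10   S13  S16 
   S11    S7   S8 
   S12    S9  S15 
   S13   S11  S12 
   S14   S13  S14 
   S15   S13  S14 
 * S16   S17  S16 
 * S17   S18  S19 
 * S18   S20  S21 
 * S19   S22  S23 
   S20   S20  S21 
   S21   S22  S23 
   S22   S18  S19 
   S23   S17  S16 
(> = start, * = accepting)

start=S0; accept=S16,S17,S18,S19; S0-a->S1; S0-b->S2; S1-a->S3; S1-b->S4; S2-a->S5; S2-b->S6; S3-a->S7; S3-b->S8; S4-a->S9; S4-b->S10; S5-a->S11; S5-b->S12; S6-a->S13; S6-b->S14; S7-a->S7; S7-b->S8; S8-a->S9; S8-b->S15; S9-a->S11; S9-b->S12; S10-a->S13; S10-b->S16; S11-a->S7; S11-b->S8; S12-a->S9; S12-b->S15; S13-a->S11; S13-b->S12; S14-a->S13; S14-b->S14; S15-a->S13; S15-b->S14; S16-a->S17; S16-b->S16; S17-a->S18; S17-b->S19; S18-a->S20; S18-b->S21; S19-a->S22; S19-b->S23; S20-a->S20; S20-b->S21; S21-a->S22; S21-b->S23; S22-a->S18; S22-b->S19; S23-a->S17; S23-b->S16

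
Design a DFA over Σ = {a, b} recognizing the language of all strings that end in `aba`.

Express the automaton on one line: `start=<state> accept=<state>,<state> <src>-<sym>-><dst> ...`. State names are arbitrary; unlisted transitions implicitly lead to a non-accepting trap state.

start=S0 accept=S3 S0-a->S1 S0-b->S0 S1-a->S1 S1-b->S2 S2-a->S3 S2-b->S0 S3-a->S1 S3-b->S2

Let each state record the length of the longest suffix of the input read so far that is also a prefix of `aba`. S1 means the last symbol is `a`; S2 means the last 2 symbols are `ab`; S3 means the last 3 symbols are `aba`. Accept only at S3, where the string currently ends in `aba`.
4 states suffice.
        a   b  
>  S0   S1  S0 
   S1   S1  S2 
   S2   S3  S0 
 * S3   S1  S2 
(> = start, * = accepting)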